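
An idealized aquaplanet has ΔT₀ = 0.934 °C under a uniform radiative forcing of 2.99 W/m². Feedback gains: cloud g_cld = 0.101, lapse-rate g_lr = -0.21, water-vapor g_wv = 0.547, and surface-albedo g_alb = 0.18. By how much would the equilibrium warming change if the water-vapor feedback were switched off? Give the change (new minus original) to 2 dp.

-1.44 °C

Original: g = 0.618, ΔT = 0.934/(1−0.618) = 2.4450 °C.
Without water-vapor: g' = 0.071, ΔT' = 0.934/(1−0.071) = 1.0054 °C.
Change = 1.0054 − 2.4450 = -1.44 °C.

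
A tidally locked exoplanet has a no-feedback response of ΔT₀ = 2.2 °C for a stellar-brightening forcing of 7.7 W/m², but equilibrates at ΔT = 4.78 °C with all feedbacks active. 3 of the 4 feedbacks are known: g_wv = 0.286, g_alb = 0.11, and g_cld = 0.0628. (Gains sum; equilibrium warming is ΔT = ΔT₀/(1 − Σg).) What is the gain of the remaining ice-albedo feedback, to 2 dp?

Amplification A = ΔT/ΔT₀ = 4.78/2.2 = 2.173.
Total gain g = 1 − 1/A = 1 − 1/2.173 = 0.5398.
Known gains sum to 0.286 + 0.11 + 0.0628 = 0.4588.
g_ice = 0.5398 − 0.4588 = 0.08.

0.08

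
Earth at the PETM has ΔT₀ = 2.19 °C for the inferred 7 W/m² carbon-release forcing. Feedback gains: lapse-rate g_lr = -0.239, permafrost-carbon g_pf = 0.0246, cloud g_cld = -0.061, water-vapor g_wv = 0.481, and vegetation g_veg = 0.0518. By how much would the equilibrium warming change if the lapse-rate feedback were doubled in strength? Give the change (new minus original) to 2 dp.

-0.72 °C

Original: g = 0.2574, ΔT = 2.19/(1−0.2574) = 2.9491 °C.
With doubled lapse-rate: g' = 0.0184, ΔT' = 2.19/(1−0.0184) = 2.2311 °C.
Change = 2.2311 − 2.9491 = -0.72 °C.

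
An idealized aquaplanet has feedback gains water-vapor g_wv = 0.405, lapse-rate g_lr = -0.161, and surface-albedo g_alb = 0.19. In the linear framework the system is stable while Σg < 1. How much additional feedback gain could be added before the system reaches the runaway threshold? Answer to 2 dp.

Current total gain = 0.405 − 0.161 + 0.19 = 0.434.
Margin to runaway = 1 − 0.434 = 0.57.

0.57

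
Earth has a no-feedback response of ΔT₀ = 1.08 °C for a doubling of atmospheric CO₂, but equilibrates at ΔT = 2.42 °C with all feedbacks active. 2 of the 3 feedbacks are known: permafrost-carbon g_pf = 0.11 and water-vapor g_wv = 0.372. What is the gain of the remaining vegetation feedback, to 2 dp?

Amplification A = ΔT/ΔT₀ = 2.42/1.08 = 2.241.
Total gain g = 1 − 1/A = 1 − 1/2.241 = 0.5538.
Known gains sum to 0.11 + 0.372 = 0.482.
g_veg = 0.5538 − 0.482 = 0.07.

0.07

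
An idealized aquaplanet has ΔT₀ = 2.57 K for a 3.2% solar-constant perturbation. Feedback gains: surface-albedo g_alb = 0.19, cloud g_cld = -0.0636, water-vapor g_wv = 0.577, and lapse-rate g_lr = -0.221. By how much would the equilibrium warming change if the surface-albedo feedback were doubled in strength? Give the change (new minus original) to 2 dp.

2.88 K

Original: g = 0.4824, ΔT = 2.57/(1−0.4824) = 4.9652 K.
With doubled surface-albedo: g' = 0.6724, ΔT' = 2.57/(1−0.6724) = 7.8449 K.
Change = 7.8449 − 4.9652 = 2.88 K.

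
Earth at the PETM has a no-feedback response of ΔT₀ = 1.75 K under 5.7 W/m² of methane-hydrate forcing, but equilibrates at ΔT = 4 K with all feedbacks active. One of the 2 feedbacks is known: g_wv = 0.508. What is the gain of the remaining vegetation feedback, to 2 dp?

0.05

Amplification A = ΔT/ΔT₀ = 4/1.75 = 2.286.
Total gain g = 1 − 1/A = 1 − 1/2.286 = 0.5626.
The known gain is 0.508.
g_veg = 0.5626 − 0.508 = 0.05.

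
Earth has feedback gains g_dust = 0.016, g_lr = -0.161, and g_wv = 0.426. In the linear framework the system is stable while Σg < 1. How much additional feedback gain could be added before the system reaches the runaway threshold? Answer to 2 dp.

0.72

Current total gain = 0.016 − 0.161 + 0.426 = 0.281.
Margin to runaway = 1 − 0.281 = 0.72.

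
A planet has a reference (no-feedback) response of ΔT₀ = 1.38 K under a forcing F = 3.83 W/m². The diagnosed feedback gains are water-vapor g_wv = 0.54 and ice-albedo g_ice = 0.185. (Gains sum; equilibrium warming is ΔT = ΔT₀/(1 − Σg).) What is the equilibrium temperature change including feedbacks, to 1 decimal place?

5.0 K

Total gain g = 0.54 + 0.185 = 0.725.
Amplification A = 1/(1 − 0.725) = 3.636.
ΔT = 1.38 × 3.636 = 5.0 K.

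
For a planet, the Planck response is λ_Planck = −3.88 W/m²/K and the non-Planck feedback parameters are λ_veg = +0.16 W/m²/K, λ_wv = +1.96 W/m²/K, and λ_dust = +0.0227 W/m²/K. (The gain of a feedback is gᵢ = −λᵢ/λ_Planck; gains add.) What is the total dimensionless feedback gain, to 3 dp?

Convert to gains: g_veg = 0.16/3.88 = 0.04124; g_wv = 1.96/3.88 = 0.5052; g_dust = 0.0227/3.88 = 0.005851.
Total gain g = 0.552291.

0.552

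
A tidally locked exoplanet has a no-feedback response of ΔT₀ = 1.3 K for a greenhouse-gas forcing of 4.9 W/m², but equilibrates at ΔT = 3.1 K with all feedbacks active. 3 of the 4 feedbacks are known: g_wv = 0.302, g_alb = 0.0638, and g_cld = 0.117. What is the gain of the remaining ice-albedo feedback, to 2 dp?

Amplification A = ΔT/ΔT₀ = 3.1/1.3 = 2.385.
Total gain g = 1 − 1/A = 1 − 1/2.385 = 0.5807.
Known gains sum to 0.302 + 0.0638 + 0.117 = 0.4828.
g_ice = 0.5807 − 0.4828 = 0.10.

0.10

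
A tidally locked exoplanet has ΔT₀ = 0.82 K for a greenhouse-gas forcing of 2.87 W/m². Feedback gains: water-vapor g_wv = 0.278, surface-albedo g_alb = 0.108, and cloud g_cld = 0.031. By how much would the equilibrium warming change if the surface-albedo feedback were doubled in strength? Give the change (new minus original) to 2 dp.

0.32 K

Original: g = 0.417, ΔT = 0.82/(1−0.417) = 1.4065 K.
With doubled surface-albedo: g' = 0.525, ΔT' = 0.82/(1−0.525) = 1.7263 K.
Change = 1.7263 − 1.4065 = 0.32 K.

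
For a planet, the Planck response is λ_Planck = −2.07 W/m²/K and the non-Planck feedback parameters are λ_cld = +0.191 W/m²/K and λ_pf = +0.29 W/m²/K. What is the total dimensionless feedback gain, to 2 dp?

0.23

Convert to gains: g_cld = 0.191/2.07 = 0.09227; g_pf = 0.29/2.07 = 0.1401.
Total gain g = 0.23237.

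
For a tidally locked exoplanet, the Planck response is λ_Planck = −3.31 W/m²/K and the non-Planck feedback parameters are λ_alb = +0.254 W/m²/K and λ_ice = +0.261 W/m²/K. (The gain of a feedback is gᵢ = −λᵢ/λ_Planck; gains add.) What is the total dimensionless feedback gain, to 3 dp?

0.156

Convert to gains: g_alb = 0.254/3.31 = 0.07674; g_ice = 0.261/3.31 = 0.07885.
Total gain g = 0.15559.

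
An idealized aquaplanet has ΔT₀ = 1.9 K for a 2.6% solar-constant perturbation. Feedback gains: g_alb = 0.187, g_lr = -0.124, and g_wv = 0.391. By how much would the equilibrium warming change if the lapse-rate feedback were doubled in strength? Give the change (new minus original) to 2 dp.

-0.64 K

Original: g = 0.454, ΔT = 1.9/(1−0.454) = 3.4799 K.
With doubled lapse-rate: g' = 0.33, ΔT' = 1.9/(1−0.33) = 2.8358 K.
Change = 2.8358 − 3.4799 = -0.64 K.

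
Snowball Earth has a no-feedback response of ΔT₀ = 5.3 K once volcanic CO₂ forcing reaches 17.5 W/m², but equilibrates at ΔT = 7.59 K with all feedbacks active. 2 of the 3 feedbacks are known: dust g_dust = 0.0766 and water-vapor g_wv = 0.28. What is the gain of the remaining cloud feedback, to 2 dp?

Amplification A = ΔT/ΔT₀ = 7.59/5.3 = 1.432.
Total gain g = 1 − 1/A = 1 − 1/1.432 = 0.3017.
Known gains sum to 0.0766 + 0.28 = 0.3566.
g_cld = 0.3017 − 0.3566 = -0.05.

-0.05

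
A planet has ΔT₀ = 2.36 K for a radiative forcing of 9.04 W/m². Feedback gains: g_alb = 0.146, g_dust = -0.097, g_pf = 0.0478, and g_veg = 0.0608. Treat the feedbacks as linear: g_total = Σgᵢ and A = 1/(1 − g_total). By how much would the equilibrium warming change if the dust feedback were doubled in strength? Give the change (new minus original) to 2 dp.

-0.29 K

Original: g = 0.1576, ΔT = 2.36/(1−0.1576) = 2.8015 K.
With doubled dust: g' = 0.0606, ΔT' = 2.36/(1−0.0606) = 2.5122 K.
Change = 2.5122 − 2.8015 = -0.29 K.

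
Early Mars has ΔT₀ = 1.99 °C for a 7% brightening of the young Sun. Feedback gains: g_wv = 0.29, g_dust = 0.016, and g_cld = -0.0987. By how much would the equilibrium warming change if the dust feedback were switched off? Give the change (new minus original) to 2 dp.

Original: g = 0.2073, ΔT = 1.99/(1−0.2073) = 2.5104 °C.
Without dust: g' = 0.1913, ΔT' = 1.99/(1−0.1913) = 2.4607 °C.
Change = 2.4607 − 2.5104 = -0.05 °C.

-0.05 °C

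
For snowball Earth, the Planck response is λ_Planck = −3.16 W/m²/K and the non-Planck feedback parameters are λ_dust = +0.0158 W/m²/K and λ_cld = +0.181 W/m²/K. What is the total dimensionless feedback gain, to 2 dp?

Convert to gains: g_dust = 0.0158/3.16 = 0.005; g_cld = 0.181/3.16 = 0.05728.
Total gain g = 0.06228.

0.06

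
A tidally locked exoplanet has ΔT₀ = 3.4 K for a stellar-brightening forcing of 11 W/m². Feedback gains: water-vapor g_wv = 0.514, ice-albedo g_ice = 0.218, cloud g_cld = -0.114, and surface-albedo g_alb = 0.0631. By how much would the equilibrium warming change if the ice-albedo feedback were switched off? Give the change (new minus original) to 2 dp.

-4.33 K

Original: g = 0.6811, ΔT = 3.4/(1−0.6811) = 10.6616 K.
Without ice-albedo: g' = 0.4631, ΔT' = 3.4/(1−0.4631) = 6.3327 K.
Change = 6.3327 − 10.6616 = -4.33 K.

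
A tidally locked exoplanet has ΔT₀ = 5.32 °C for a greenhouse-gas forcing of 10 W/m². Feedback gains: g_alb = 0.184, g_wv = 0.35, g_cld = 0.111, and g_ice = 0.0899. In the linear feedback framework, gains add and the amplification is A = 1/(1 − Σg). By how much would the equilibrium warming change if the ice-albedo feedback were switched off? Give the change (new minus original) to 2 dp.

-5.08 °C

Original: g = 0.7349, ΔT = 5.32/(1−0.7349) = 20.0679 °C.
Without ice-albedo: g' = 0.645, ΔT' = 5.32/(1−0.645) = 14.9859 °C.
Change = 14.9859 − 20.0679 = -5.08 °C.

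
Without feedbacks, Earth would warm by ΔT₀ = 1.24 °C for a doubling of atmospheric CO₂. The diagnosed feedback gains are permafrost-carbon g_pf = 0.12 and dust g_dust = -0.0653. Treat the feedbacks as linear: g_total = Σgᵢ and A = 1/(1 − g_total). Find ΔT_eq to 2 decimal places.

Total gain g = 0.12 − 0.0653 = 0.0547.
Amplification A = 1/(1 − 0.0547) = 1.058.
ΔT = 1.24 × 1.058 = 1.31 °C.

1.31 °C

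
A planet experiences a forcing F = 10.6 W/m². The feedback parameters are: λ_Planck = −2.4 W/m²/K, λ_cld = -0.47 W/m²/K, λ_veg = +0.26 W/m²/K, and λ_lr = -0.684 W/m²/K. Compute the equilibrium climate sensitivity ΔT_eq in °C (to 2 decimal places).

3.22 °C

Net feedback parameter λ = (−2.4) + (-0.47) + (+0.26) + (-0.684) = -3.294 W/m²/K.
ΔT = −F/λ = −10.6/(-3.294) = 3.22 °C.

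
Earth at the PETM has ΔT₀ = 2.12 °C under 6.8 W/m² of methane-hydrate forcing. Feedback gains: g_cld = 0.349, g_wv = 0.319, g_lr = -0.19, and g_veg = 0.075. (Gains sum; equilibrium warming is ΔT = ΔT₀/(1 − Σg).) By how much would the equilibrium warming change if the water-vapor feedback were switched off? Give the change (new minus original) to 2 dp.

-1.98 °C

Original: g = 0.553, ΔT = 2.12/(1−0.553) = 4.7427 °C.
Without water-vapor: g' = 0.234, ΔT' = 2.12/(1−0.234) = 2.7676 °C.
Change = 2.7676 − 4.7427 = -1.98 °C.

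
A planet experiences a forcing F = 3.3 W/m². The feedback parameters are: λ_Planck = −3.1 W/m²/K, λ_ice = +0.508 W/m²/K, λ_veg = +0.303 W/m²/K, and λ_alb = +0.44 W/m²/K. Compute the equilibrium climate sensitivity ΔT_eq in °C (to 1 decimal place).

1.8 °C

Net feedback parameter λ = (−3.1) + (+0.508) + (+0.303) + (+0.44) = -1.849 W/m²/K.
ΔT = −F/λ = −3.3/(-1.849) = 1.8 °C.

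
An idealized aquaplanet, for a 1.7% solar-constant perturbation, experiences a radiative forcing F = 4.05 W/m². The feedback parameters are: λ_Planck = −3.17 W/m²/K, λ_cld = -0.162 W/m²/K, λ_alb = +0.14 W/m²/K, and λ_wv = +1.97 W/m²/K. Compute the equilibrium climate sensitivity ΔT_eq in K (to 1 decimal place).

3.3 K

Net feedback parameter λ = (−3.17) + (-0.162) + (+0.14) + (+1.97) = -1.222 W/m²/K.
ΔT = −F/λ = −4.05/(-1.222) = 3.3 K.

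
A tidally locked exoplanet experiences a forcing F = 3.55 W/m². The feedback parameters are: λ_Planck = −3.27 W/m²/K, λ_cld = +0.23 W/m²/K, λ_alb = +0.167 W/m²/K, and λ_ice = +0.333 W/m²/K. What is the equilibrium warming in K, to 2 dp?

Net feedback parameter λ = (−3.27) + (+0.23) + (+0.167) + (+0.333) = -2.54 W/m²/K.
ΔT = −F/λ = −3.55/(-2.54) = 1.40 K.

1.40 K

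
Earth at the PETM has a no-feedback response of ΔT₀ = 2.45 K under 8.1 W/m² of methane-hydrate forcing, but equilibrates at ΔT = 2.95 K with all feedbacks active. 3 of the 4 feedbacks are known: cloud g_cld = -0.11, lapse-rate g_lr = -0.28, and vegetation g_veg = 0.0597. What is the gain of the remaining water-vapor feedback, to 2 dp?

0.50

Amplification A = ΔT/ΔT₀ = 2.95/2.45 = 1.204.
Total gain g = 1 − 1/A = 1 − 1/1.204 = 0.1694.
Known gains sum to -0.11 − 0.28 + 0.0597 = -0.3303.
g_wv = 0.1694 + 0.3303 = 0.50.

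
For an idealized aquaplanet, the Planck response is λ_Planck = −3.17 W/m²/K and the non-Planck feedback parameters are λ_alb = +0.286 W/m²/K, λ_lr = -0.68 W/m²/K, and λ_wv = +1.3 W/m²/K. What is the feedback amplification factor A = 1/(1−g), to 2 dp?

1.40

Convert to gains: g_alb = 0.286/3.17 = 0.09022; g_lr = -0.68/3.17 = -0.2145; g_wv = 1.3/3.17 = 0.4101.
Total gain g = 0.28582.
A = 1/(1 − 0.28582) = 1.40.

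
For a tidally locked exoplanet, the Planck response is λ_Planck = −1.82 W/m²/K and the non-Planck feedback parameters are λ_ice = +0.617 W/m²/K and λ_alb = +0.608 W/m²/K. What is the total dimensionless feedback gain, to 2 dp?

0.67

Convert to gains: g_ice = 0.617/1.82 = 0.339; g_alb = 0.608/1.82 = 0.3341.
Total gain g = 0.6731.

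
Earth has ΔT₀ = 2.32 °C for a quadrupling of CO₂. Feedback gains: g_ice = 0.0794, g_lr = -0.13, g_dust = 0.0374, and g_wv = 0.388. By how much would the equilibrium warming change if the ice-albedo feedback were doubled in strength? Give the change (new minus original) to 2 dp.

0.54 °C

Original: g = 0.3748, ΔT = 2.32/(1−0.3748) = 3.7108 °C.
With doubled ice-albedo: g' = 0.4542, ΔT' = 2.32/(1−0.4542) = 4.2506 °C.
Change = 4.2506 − 3.7108 = 0.54 °C.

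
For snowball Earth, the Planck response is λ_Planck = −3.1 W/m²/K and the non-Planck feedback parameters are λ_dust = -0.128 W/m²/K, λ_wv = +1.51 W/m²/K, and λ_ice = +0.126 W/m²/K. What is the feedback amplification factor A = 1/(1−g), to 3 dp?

1.947

Convert to gains: g_dust = -0.128/3.1 = -0.04129; g_wv = 1.51/3.1 = 0.4871; g_ice = 0.126/3.1 = 0.04065.
Total gain g = 0.48646.
A = 1/(1 − 0.48646) = 1.947.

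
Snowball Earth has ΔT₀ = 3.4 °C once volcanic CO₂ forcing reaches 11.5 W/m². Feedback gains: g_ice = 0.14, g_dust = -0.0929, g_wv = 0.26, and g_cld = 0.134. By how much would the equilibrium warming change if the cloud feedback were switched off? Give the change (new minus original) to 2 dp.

-1.18 °C

Original: g = 0.4411, ΔT = 3.4/(1−0.4411) = 6.0834 °C.
Without cloud: g' = 0.3071, ΔT' = 3.4/(1−0.3071) = 4.9069 °C.
Change = 4.9069 − 6.0834 = -1.18 °C.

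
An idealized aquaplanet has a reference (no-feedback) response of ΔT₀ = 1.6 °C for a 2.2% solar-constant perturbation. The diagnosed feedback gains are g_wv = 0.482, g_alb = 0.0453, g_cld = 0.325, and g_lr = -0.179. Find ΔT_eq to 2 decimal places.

Total gain g = 0.482 + 0.0453 + 0.325 − 0.179 = 0.6733.
Amplification A = 1/(1 − 0.6733) = 3.061.
ΔT = 1.6 × 3.061 = 4.90 °C.

4.90 °C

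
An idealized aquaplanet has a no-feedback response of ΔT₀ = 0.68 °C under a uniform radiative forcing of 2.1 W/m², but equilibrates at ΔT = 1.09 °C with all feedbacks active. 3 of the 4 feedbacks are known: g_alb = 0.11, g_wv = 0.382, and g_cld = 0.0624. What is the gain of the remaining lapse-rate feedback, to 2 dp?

Amplification A = ΔT/ΔT₀ = 1.09/0.68 = 1.603.
Total gain g = 1 − 1/A = 1 − 1/1.603 = 0.3762.
Known gains sum to 0.11 + 0.382 + 0.0624 = 0.5544.
g_lr = 0.3762 − 0.5544 = -0.18.

-0.18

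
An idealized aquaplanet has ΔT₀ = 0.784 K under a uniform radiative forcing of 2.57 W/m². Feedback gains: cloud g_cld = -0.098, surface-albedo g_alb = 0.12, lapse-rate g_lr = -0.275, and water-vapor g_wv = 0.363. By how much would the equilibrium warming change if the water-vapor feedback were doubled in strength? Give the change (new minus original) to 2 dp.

Original: g = 0.11, ΔT = 0.784/(1−0.11) = 0.8809 K.
With doubled water-vapor: g' = 0.473, ΔT' = 0.784/(1−0.473) = 1.4877 K.
Change = 1.4877 − 0.8809 = 0.61 K.

0.61 K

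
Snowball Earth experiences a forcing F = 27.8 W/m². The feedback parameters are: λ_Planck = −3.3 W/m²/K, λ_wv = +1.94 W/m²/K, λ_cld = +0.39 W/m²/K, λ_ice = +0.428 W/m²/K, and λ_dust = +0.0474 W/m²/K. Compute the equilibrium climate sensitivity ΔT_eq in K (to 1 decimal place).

56.2 K

Net feedback parameter λ = (−3.3) + (+1.94) + (+0.39) + (+0.428) + (+0.0474) = -0.4946 W/m²/K.
ΔT = −F/λ = −27.8/(-0.4946) = 56.2 K.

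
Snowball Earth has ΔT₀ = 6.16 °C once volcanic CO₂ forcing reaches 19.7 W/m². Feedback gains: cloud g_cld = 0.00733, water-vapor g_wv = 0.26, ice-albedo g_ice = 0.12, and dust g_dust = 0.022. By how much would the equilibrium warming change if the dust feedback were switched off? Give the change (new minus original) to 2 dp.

-0.37 °C

Original: g = 0.40933, ΔT = 6.16/(1−0.40933) = 10.4288 °C.
Without dust: g' = 0.38733, ΔT' = 6.16/(1−0.38733) = 10.0544 °C.
Change = 10.0544 − 10.4288 = -0.37 °C.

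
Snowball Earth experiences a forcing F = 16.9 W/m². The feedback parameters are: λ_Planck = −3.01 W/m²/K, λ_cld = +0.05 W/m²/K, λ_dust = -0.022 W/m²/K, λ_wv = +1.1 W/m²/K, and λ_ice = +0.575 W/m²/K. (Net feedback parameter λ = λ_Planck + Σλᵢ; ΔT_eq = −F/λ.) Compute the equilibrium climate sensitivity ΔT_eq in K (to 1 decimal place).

12.9 K

Net feedback parameter λ = (−3.01) + (+0.05) + (-0.022) + (+1.1) + (+0.575) = -1.307 W/m²/K.
ΔT = −F/λ = −16.9/(-1.307) = 12.9 K.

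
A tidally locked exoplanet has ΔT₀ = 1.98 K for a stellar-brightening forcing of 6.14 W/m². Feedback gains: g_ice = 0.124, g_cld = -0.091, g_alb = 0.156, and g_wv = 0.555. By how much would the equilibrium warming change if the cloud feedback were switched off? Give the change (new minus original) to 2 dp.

Original: g = 0.744, ΔT = 1.98/(1−0.744) = 7.7344 K.
Without cloud: g' = 0.835, ΔT' = 1.98/(1−0.835) = 12.0000 K.
Change = 12.0000 − 7.7344 = 4.27 K.

4.27 K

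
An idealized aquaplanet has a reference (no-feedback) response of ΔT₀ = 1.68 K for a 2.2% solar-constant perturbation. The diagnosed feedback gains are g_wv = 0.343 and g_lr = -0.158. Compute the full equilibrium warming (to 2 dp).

Total gain g = 0.343 − 0.158 = 0.185.
Amplification A = 1/(1 − 0.185) = 1.227.
ΔT = 1.68 × 1.227 = 2.06 K.

2.06 K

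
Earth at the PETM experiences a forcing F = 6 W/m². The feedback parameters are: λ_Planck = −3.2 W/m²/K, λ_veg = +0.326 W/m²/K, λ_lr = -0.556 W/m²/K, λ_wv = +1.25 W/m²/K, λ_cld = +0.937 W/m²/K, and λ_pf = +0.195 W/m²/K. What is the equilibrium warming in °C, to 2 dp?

5.73 °C

Net feedback parameter λ = (−3.2) + (+0.326) + (-0.556) + (+1.25) + (+0.937) + (+0.195) = -1.048 W/m²/K.
ΔT = −F/λ = −6/(-1.048) = 5.73 °C.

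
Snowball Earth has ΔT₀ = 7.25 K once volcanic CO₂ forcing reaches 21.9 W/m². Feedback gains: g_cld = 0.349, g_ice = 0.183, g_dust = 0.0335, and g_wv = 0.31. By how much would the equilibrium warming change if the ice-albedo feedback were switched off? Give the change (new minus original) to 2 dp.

-34.66 K

Original: g = 0.8755, ΔT = 7.25/(1−0.8755) = 58.2329 K.
Without ice-albedo: g' = 0.6925, ΔT' = 7.25/(1−0.6925) = 23.5772 K.
Change = 23.5772 − 58.2329 = -34.66 K.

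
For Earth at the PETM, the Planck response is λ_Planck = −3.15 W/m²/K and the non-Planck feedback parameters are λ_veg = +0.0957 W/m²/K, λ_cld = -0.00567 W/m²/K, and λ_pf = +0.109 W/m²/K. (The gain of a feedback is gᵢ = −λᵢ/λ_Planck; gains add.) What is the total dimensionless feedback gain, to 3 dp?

Convert to gains: g_veg = 0.0957/3.15 = 0.03038; g_cld = -0.00567/3.15 = -0.0018; g_pf = 0.109/3.15 = 0.0346.
Total gain g = 0.06318.

0.063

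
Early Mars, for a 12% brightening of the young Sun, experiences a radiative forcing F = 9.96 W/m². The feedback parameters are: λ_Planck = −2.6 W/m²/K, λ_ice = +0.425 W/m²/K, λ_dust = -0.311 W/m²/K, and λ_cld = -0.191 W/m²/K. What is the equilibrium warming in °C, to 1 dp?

3.7 °C

Net feedback parameter λ = (−2.6) + (+0.425) + (-0.311) + (-0.191) = -2.677 W/m²/K.
ΔT = −F/λ = −9.96/(-2.677) = 3.7 °C.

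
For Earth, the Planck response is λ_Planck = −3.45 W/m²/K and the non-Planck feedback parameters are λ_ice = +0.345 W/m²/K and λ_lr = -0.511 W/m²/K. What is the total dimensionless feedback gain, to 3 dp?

-0.048

Convert to gains: g_ice = 0.345/3.45 = 0.1; g_lr = -0.511/3.45 = -0.1481.
Total gain g = -0.0481.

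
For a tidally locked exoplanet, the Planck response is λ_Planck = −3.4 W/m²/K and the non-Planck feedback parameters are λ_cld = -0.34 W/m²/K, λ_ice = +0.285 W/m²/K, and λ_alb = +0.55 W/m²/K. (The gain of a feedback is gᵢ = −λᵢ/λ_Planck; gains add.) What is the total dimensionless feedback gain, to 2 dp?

0.15

Convert to gains: g_cld = -0.34/3.4 = -0.1; g_ice = 0.285/3.4 = 0.08382; g_alb = 0.55/3.4 = 0.1618.
Total gain g = 0.14562.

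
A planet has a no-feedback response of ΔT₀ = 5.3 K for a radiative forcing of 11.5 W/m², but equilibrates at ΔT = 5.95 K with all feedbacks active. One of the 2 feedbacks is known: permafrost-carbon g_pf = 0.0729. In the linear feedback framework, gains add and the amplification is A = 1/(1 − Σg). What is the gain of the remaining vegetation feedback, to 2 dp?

0.04

Amplification A = ΔT/ΔT₀ = 5.95/5.3 = 1.123.
Total gain g = 1 − 1/A = 1 − 1/1.123 = 0.1095.
The known gain is 0.0729.
g_veg = 0.1095 − 0.0729 = 0.04.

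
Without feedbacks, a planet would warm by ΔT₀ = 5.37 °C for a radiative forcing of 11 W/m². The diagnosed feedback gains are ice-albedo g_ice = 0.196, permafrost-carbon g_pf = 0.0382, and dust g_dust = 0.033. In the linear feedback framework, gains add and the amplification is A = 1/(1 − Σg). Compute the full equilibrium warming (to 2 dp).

Total gain g = 0.196 + 0.0382 + 0.033 = 0.2672.
Amplification A = 1/(1 − 0.2672) = 1.365.
ΔT = 5.37 × 1.365 = 7.33 °C.

7.33 °C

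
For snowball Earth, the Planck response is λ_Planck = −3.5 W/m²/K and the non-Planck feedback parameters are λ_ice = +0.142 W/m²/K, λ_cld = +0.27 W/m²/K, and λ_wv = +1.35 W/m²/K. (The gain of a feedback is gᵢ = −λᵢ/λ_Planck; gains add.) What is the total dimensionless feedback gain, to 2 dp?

Convert to gains: g_ice = 0.142/3.5 = 0.04057; g_cld = 0.27/3.5 = 0.07714; g_wv = 1.35/3.5 = 0.3857.
Total gain g = 0.50341.

0.50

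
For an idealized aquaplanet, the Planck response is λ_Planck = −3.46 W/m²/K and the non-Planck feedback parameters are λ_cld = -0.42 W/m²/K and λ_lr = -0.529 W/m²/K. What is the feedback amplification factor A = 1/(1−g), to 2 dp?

Convert to gains: g_cld = -0.42/3.46 = -0.1214; g_lr = -0.529/3.46 = -0.1529.
Total gain g = -0.2743.
A = 1/(1 + 0.2743) = 0.78.

0.78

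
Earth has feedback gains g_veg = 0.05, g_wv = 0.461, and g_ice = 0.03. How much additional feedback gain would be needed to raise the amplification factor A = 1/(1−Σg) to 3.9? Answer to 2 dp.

0.20

Current total gain = 0.541.
Target gain for A = 3.9: g* = 1 − 1/3.9 = 0.7436.
Additional gain needed = 0.7436 − 0.541 = 0.20.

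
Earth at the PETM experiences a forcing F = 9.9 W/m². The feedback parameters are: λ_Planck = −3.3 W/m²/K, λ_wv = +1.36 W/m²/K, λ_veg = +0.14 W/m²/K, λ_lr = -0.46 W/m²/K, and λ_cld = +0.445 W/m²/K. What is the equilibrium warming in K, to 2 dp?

5.45 K

Net feedback parameter λ = (−3.3) + (+1.36) + (+0.14) + (-0.46) + (+0.445) = -1.815 W/m²/K.
ΔT = −F/λ = −9.9/(-1.815) = 5.45 K.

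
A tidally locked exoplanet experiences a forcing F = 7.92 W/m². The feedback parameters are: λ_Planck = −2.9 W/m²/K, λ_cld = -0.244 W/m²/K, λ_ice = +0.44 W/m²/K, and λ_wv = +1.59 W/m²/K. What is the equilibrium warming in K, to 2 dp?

Net feedback parameter λ = (−2.9) + (-0.244) + (+0.44) + (+1.59) = -1.114 W/m²/K.
ΔT = −F/λ = −7.92/(-1.114) = 7.11 K.

7.11 K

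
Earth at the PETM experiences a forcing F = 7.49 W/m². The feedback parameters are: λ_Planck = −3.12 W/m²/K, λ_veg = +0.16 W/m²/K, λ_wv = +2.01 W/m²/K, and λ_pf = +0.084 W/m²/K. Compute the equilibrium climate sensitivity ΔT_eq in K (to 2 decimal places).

8.65 K

Net feedback parameter λ = (−3.12) + (+0.16) + (+2.01) + (+0.084) = -0.866 W/m²/K.
ΔT = −F/λ = −7.49/(-0.866) = 8.65 K.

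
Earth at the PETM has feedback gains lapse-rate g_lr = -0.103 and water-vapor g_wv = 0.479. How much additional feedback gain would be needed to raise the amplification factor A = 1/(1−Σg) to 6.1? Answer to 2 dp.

0.46

Current total gain = 0.376.
Target gain for A = 6.1: g* = 1 − 1/6.1 = 0.8361.
Additional gain needed = 0.8361 − 0.376 = 0.46.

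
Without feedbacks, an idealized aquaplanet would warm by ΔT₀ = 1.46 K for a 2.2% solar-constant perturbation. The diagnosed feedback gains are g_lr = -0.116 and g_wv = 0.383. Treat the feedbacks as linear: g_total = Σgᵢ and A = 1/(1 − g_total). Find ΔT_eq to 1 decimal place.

2.0 K

Total gain g = -0.116 + 0.383 = 0.267.
Amplification A = 1/(1 − 0.267) = 1.364.
ΔT = 1.46 × 1.364 = 2.0 K.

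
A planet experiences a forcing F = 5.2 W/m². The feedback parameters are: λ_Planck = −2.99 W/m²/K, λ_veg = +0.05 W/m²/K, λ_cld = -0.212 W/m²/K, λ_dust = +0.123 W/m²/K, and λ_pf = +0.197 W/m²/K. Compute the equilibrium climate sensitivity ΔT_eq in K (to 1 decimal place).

Net feedback parameter λ = (−2.99) + (+0.05) + (-0.212) + (+0.123) + (+0.197) = -2.832 W/m²/K.
ΔT = −F/λ = −5.2/(-2.832) = 1.8 K.

1.8 K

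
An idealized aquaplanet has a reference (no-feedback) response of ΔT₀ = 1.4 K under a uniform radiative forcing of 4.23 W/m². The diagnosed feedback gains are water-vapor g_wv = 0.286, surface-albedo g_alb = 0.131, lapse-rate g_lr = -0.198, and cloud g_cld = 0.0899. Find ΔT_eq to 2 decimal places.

2.03 K

Total gain g = 0.286 + 0.131 − 0.198 + 0.0899 = 0.3089.
Amplification A = 1/(1 − 0.3089) = 1.447.
ΔT = 1.4 × 1.447 = 2.03 K.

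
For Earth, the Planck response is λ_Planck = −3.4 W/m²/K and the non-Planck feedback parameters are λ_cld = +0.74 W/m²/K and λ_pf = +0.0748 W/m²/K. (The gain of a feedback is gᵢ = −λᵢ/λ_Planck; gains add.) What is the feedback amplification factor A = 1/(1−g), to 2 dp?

1.32

Convert to gains: g_cld = 0.74/3.4 = 0.2176; g_pf = 0.0748/3.4 = 0.022.
Total gain g = 0.2396.
A = 1/(1 − 0.2396) = 1.32.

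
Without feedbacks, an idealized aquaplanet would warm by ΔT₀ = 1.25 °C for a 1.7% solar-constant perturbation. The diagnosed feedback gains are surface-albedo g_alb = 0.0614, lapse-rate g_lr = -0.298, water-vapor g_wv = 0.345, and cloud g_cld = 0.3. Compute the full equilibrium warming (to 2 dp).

2.11 °C

Total gain g = 0.0614 − 0.298 + 0.345 + 0.3 = 0.4084.
Amplification A = 1/(1 − 0.4084) = 1.69.
ΔT = 1.25 × 1.69 = 2.11 °C.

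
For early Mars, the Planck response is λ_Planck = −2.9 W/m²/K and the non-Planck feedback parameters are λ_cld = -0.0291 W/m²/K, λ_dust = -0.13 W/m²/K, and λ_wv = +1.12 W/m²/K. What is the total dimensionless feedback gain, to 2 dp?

0.33

Convert to gains: g_cld = -0.0291/2.9 = -0.01003; g_dust = -0.13/2.9 = -0.04483; g_wv = 1.12/2.9 = 0.3862.
Total gain g = 0.33134.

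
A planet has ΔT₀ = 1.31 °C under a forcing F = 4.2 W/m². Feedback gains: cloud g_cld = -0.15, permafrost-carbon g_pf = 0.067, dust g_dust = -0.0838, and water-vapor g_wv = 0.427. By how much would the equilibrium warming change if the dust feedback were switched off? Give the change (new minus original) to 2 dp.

0.23 °C

Original: g = 0.2602, ΔT = 1.31/(1−0.2602) = 1.7707 °C.
Without dust: g' = 0.344, ΔT' = 1.31/(1−0.344) = 1.9970 °C.
Change = 1.9970 − 1.7707 = 0.23 °C.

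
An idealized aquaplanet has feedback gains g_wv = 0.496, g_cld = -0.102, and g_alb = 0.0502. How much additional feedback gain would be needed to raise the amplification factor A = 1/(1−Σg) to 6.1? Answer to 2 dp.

0.39

Current total gain = 0.4442.
Target gain for A = 6.1: g* = 1 − 1/6.1 = 0.8361.
Additional gain needed = 0.8361 − 0.4442 = 0.39.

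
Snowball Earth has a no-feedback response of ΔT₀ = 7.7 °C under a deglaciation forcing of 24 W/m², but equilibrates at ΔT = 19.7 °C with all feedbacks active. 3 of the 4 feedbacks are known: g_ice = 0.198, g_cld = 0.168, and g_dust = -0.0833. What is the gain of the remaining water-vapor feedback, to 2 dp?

0.33

Amplification A = ΔT/ΔT₀ = 19.7/7.7 = 2.558.
Total gain g = 1 − 1/A = 1 − 1/2.558 = 0.6091.
Known gains sum to 0.198 + 0.168 − 0.0833 = 0.2827.
g_wv = 0.6091 − 0.2827 = 0.33.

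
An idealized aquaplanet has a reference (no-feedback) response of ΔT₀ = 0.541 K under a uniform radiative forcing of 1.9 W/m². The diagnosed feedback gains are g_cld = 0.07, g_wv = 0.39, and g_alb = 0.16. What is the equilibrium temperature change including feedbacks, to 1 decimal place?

Total gain g = 0.07 + 0.39 + 0.16 = 0.62.
Amplification A = 1/(1 − 0.62) = 2.632.
ΔT = 0.541 × 2.632 = 1.4 K.

1.4 K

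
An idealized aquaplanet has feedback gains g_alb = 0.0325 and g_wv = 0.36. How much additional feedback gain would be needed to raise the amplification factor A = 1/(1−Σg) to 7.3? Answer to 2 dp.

0.47

Current total gain = 0.3925.
Target gain for A = 7.3: g* = 1 − 1/7.3 = 0.863.
Additional gain needed = 0.863 − 0.3925 = 0.47.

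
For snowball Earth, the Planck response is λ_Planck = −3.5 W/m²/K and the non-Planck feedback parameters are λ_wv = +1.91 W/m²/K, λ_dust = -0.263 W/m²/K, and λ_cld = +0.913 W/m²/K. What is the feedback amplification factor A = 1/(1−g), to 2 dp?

3.72

Convert to gains: g_wv = 1.91/3.5 = 0.5457; g_dust = -0.263/3.5 = -0.07514; g_cld = 0.913/3.5 = 0.2609.
Total gain g = 0.73146.
A = 1/(1 − 0.73146) = 3.72.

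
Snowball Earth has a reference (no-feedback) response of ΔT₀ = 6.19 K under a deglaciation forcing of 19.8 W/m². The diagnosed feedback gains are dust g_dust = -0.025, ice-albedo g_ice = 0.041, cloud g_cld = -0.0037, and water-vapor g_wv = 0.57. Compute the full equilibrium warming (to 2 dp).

14.82 K

Total gain g = -0.025 + 0.041 − 0.0037 + 0.57 = 0.5823.
Amplification A = 1/(1 − 0.5823) = 2.394.
ΔT = 6.19 × 2.394 = 14.82 K.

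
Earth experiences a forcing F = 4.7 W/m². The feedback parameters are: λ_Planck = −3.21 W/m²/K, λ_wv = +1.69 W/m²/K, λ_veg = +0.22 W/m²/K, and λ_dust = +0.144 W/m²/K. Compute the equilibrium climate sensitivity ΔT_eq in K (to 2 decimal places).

4.07 K

Net feedback parameter λ = (−3.21) + (+1.69) + (+0.22) + (+0.144) = -1.156 W/m²/K.
ΔT = −F/λ = −4.7/(-1.156) = 4.07 K.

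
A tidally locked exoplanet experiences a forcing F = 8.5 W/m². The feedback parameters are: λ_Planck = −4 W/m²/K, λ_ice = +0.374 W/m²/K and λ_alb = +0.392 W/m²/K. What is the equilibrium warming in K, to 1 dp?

Net feedback parameter λ = (−4) + (+0.374) + (+0.392) = -3.234 W/m²/K.
ΔT = −F/λ = −8.5/(-3.234) = 2.6 K.

2.6 K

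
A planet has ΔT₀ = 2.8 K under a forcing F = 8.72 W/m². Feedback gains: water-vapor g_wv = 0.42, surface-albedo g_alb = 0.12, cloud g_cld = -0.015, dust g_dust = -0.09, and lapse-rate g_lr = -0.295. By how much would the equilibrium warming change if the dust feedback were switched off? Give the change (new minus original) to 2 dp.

Original: g = 0.14, ΔT = 2.8/(1−0.14) = 3.2558 K.
Without dust: g' = 0.23, ΔT' = 2.8/(1−0.23) = 3.6364 K.
Change = 3.6364 − 3.2558 = 0.38 K.

0.38 K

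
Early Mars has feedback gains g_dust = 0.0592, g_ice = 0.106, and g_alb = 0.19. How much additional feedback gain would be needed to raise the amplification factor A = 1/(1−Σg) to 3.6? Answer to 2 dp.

0.37

Current total gain = 0.3552.
Target gain for A = 3.6: g* = 1 − 1/3.6 = 0.7222.
Additional gain needed = 0.7222 − 0.3552 = 0.37.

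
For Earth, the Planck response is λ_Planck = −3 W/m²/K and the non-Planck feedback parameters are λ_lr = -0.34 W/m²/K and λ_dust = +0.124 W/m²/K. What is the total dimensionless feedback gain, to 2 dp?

Convert to gains: g_lr = -0.34/3 = -0.1133; g_dust = 0.124/3 = 0.04133.
Total gain g = -0.07197.

-0.07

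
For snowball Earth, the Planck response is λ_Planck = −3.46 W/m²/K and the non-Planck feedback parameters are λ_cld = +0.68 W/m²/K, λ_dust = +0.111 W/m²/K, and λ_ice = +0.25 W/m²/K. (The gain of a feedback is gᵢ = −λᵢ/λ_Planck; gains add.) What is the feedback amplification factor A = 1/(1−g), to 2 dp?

1.43

Convert to gains: g_cld = 0.68/3.46 = 0.1965; g_dust = 0.111/3.46 = 0.03208; g_ice = 0.25/3.46 = 0.07225.
Total gain g = 0.30083.
A = 1/(1 − 0.30083) = 1.43.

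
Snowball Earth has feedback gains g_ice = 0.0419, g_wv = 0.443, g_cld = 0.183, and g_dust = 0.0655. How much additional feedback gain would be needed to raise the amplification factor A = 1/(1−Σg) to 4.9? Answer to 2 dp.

Current total gain = 0.7334.
Target gain for A = 4.9: g* = 1 − 1/4.9 = 0.7959.
Additional gain needed = 0.7959 − 0.7334 = 0.06.

0.06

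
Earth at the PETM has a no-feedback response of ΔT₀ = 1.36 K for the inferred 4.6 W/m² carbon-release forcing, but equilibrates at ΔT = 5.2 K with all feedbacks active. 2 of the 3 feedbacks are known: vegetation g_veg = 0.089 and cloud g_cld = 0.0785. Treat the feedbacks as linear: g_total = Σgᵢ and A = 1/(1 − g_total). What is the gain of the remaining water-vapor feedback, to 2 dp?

Amplification A = ΔT/ΔT₀ = 5.2/1.36 = 3.824.
Total gain g = 1 − 1/A = 1 − 1/3.824 = 0.7385.
Known gains sum to 0.089 + 0.0785 = 0.1675.
g_wv = 0.7385 − 0.1675 = 0.57.

0.57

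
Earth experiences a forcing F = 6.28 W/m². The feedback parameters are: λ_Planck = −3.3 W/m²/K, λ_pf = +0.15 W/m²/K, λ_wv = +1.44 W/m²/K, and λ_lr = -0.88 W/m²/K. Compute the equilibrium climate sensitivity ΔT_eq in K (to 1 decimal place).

2.4 K

Net feedback parameter λ = (−3.3) + (+0.15) + (+1.44) + (-0.88) = -2.59 W/m²/K.
ΔT = −F/λ = −6.28/(-2.59) = 2.4 K.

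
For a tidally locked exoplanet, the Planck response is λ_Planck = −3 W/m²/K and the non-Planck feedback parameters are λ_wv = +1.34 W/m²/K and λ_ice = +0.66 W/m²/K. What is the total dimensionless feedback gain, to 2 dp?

0.67

Convert to gains: g_wv = 1.34/3 = 0.4467; g_ice = 0.66/3 = 0.22.
Total gain g = 0.6667.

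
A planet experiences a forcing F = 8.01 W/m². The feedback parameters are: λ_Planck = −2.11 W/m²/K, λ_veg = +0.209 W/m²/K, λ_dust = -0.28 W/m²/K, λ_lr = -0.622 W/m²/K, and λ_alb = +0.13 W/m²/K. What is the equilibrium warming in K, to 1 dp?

Net feedback parameter λ = (−2.11) + (+0.209) + (-0.28) + (-0.622) + (+0.13) = -2.673 W/m²/K.
ΔT = −F/λ = −8.01/(-2.673) = 3.0 K.

3.0 K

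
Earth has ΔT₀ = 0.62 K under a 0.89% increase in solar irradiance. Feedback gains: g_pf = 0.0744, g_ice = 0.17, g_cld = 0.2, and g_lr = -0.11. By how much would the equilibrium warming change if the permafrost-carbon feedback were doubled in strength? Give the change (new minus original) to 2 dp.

0.12 K

Original: g = 0.3344, ΔT = 0.62/(1−0.3344) = 0.9315 K.
With doubled permafrost-carbon: g' = 0.4088, ΔT' = 0.62/(1−0.4088) = 1.0487 K.
Change = 1.0487 − 0.9315 = 0.12 K.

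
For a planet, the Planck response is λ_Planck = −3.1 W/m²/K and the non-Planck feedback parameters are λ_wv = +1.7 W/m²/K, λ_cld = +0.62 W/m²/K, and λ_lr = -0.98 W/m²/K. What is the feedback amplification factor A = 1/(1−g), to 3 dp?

Convert to gains: g_wv = 1.7/3.1 = 0.5484; g_cld = 0.62/3.1 = 0.2; g_lr = -0.98/3.1 = -0.3161.
Total gain g = 0.4323.
A = 1/(1 − 0.4323) = 1.761.

1.761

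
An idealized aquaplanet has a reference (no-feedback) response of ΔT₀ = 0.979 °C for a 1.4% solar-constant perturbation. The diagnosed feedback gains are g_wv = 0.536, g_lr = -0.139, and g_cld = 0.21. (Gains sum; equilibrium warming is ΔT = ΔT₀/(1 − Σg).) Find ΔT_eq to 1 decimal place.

Total gain g = 0.536 − 0.139 + 0.21 = 0.607.
Amplification A = 1/(1 − 0.607) = 2.545.
ΔT = 0.979 × 2.545 = 2.5 °C.

2.5 °C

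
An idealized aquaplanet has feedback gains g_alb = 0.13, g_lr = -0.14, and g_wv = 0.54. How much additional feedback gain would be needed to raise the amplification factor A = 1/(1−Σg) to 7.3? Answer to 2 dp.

0.33

Current total gain = 0.53.
Target gain for A = 7.3: g* = 1 − 1/7.3 = 0.863.
Additional gain needed = 0.863 − 0.53 = 0.33.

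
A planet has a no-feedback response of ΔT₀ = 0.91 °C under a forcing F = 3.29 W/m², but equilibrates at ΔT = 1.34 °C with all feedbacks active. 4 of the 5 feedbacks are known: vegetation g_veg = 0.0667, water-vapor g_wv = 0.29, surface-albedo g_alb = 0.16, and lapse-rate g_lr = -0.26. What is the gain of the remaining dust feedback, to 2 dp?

0.06

Amplification A = ΔT/ΔT₀ = 1.34/0.91 = 1.473.
Total gain g = 1 − 1/A = 1 − 1/1.473 = 0.3211.
Known gains sum to 0.0667 + 0.29 + 0.16 − 0.26 = 0.2567.
g_dust = 0.3211 − 0.2567 = 0.06.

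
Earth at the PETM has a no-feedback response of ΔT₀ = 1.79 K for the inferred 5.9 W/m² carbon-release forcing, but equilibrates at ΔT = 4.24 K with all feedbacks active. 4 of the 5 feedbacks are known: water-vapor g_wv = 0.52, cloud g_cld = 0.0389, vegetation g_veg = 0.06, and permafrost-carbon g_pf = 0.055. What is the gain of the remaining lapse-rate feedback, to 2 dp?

Amplification A = ΔT/ΔT₀ = 4.24/1.79 = 2.369.
Total gain g = 1 − 1/A = 1 − 1/2.369 = 0.5779.
Known gains sum to 0.52 + 0.0389 + 0.06 + 0.055 = 0.6739.
g_lr = 0.5779 − 0.6739 = -0.10.

-0.10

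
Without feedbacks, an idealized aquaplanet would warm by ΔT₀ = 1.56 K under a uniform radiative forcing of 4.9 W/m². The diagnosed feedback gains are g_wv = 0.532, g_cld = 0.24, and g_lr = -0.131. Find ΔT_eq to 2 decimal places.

4.35 K

Total gain g = 0.532 + 0.24 − 0.131 = 0.641.
Amplification A = 1/(1 − 0.641) = 2.786.
ΔT = 1.56 × 2.786 = 4.35 K.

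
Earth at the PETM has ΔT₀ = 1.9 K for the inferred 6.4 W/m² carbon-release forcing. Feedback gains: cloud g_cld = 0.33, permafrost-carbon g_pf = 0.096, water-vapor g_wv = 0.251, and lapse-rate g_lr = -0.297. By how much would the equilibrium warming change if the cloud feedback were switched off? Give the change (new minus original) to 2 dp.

Original: g = 0.38, ΔT = 1.9/(1−0.38) = 3.0645 K.
Without cloud: g' = 0.05, ΔT' = 1.9/(1−0.05) = 2.0000 K.
Change = 2.0000 − 3.0645 = -1.06 K.

-1.06 K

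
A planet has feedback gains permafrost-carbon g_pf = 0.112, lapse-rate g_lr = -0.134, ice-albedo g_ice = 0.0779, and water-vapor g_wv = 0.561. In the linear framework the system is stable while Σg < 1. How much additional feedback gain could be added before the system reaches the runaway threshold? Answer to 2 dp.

0.38

Current total gain = 0.112 − 0.134 + 0.0779 + 0.561 = 0.6169.
Margin to runaway = 1 − 0.6169 = 0.38.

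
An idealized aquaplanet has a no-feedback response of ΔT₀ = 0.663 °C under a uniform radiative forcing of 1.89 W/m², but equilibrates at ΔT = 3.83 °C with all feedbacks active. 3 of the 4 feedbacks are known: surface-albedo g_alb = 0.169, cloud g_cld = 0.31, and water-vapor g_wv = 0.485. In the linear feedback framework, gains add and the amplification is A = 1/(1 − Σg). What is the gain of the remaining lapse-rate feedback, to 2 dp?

-0.14

Amplification A = ΔT/ΔT₀ = 3.83/0.663 = 5.777.
Total gain g = 1 − 1/A = 1 − 1/5.777 = 0.8269.
Known gains sum to 0.169 + 0.31 + 0.485 = 0.964.
g_lr = 0.8269 − 0.964 = -0.14.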